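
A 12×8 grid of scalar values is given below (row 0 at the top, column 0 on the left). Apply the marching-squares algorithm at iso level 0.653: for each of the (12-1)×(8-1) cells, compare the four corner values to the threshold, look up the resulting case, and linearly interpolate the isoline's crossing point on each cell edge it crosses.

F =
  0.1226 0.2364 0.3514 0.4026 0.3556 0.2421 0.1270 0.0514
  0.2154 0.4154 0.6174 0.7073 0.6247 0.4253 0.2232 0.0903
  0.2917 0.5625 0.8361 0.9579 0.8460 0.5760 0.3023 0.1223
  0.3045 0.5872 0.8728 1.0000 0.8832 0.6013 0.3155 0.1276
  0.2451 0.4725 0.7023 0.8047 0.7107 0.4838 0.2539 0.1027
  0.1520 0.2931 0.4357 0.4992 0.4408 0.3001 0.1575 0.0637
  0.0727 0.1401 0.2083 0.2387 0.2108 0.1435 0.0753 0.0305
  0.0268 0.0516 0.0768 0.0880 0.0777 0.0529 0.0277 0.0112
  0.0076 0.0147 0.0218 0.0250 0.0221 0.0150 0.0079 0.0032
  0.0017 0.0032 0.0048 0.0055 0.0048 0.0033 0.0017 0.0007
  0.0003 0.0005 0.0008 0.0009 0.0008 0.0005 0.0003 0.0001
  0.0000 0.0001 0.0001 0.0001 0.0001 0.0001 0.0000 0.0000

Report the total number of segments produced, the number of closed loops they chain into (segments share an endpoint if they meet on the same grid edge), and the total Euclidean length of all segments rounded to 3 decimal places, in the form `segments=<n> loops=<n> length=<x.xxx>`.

segments=14 loops=1 length=11.307

cell (0,2): code 0100 → (0.822,3.000)–(1.000,2.396)
cell (0,3): code 1000 → (1.000,3.657)–(0.822,3.000)
cell (1,1): code 0100 → (1.163,2.000)–(2.000,1.331)
cell (1,2): code 1110 → (1.000,2.396)–(1.163,2.000)
cell (1,3): code 1101 → (1.128,4.000)–(1.000,3.657)
cell (1,4): code 1000 → (2.000,4.715)–(1.128,4.000)
cell (2,1): code 0110 → (2.000,1.331)–(3.000,1.230)
cell (2,4): code 1001 → (3.000,4.817)–(2.000,4.715)
cell (3,1): code 0110 → (3.000,1.230)–(4.000,1.785)
cell (3,4): code 1001 → (4.000,4.254)–(3.000,4.817)
cell (4,1): code 0010 → (4.000,1.785)–(4.185,2.000)
cell (4,2): code 0011 → (4.185,2.000)–(4.497,3.000)
cell (4,3): code 0011 → (4.497,3.000)–(4.214,4.000)
cell (4,4): code 0001 → (4.214,4.000)–(4.000,4.254)
total: 14 segments, chained into 1 closed loop(s), length Σ = 11.307430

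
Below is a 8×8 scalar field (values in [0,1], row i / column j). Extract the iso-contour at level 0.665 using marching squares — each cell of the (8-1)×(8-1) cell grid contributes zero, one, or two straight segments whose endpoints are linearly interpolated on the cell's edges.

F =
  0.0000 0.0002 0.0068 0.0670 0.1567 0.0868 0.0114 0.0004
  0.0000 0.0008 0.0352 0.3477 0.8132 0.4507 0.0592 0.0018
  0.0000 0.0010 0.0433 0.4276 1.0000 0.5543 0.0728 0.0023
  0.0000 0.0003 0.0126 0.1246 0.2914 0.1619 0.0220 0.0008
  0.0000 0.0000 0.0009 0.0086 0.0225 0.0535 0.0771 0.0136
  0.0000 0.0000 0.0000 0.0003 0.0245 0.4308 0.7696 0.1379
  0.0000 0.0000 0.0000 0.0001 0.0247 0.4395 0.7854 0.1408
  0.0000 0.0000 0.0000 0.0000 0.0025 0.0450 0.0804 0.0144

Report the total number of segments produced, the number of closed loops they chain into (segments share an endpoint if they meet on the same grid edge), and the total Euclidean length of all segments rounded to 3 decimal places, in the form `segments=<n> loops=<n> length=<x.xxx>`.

cell (0,3): code 0100 → (0.774,4.000)–(1.000,3.682)
cell (0,4): code 1000 → (1.000,4.409)–(0.774,4.000)
cell (1,3): code 0110 → (1.000,3.682)–(2.000,3.415)
cell (1,4): code 1001 → (2.000,4.752)–(1.000,4.409)
cell (2,3): code 0010 → (2.000,3.415)–(2.473,4.000)
cell (2,4): code 0001 → (2.473,4.000)–(2.000,4.752)
cell (4,5): code 0100 → (4.849,6.000)–(5.000,5.691)
cell (4,6): code 1000 → (5.000,6.166)–(4.849,6.000)
cell (5,5): code 0110 → (5.000,5.691)–(6.000,5.652)
cell (5,6): code 1001 → (6.000,6.187)–(5.000,6.166)
cell (6,5): code 0010 → (6.000,5.652)–(6.171,6.000)
cell (6,6): code 0001 → (6.171,6.000)–(6.000,6.187)
total: 12 segments, chained into 2 closed loop(s), length Σ = 7.799347

segments=12 loops=2 length=7.799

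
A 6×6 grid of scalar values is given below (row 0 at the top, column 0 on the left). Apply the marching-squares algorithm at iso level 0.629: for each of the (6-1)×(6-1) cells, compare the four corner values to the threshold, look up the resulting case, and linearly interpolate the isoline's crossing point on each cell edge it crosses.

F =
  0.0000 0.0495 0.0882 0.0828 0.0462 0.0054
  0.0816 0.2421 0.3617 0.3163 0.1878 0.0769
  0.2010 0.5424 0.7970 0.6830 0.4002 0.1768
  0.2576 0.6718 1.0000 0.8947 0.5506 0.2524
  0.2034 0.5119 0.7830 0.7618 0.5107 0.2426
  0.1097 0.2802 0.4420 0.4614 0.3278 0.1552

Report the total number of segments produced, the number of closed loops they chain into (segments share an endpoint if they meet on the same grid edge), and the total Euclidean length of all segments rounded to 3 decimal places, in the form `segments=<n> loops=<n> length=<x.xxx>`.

cell (1,1): code 0100 → (1.614,2.000)–(2.000,1.340)
cell (1,2): code 1100 → (1.853,3.000)–(1.614,2.000)
cell (1,3): code 1000 → (2.000,3.191)–(1.853,3.000)
cell (2,0): code 0100 → (2.669,1.000)–(3.000,0.897)
cell (2,1): code 1110 → (2.000,1.340)–(2.669,1.000)
cell (2,3): code 1001 → (3.000,3.772)–(2.000,3.191)
cell (3,0): code 0010 → (3.000,0.897)–(3.268,1.000)
cell (3,1): code 0111 → (3.268,1.000)–(4.000,1.432)
cell (3,3): code 1001 → (4.000,3.529)–(3.000,3.772)
cell (4,1): code 0010 → (4.000,1.432)–(4.452,2.000)
cell (4,2): code 0011 → (4.452,2.000)–(4.442,3.000)
cell (4,3): code 0001 → (4.442,3.000)–(4.000,3.529)
total: 12 segments, chained into 1 closed loop(s), length Σ = 8.868908

segments=12 loops=1 length=8.869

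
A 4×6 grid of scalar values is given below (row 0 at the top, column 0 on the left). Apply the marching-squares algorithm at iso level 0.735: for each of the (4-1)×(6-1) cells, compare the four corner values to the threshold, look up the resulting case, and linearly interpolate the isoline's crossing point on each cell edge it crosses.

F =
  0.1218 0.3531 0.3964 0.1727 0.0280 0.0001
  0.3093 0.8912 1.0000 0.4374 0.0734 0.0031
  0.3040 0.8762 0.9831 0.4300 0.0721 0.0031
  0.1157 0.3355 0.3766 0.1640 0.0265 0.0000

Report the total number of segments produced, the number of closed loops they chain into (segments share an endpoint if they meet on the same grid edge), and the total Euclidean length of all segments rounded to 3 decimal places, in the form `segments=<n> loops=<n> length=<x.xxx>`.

segments=8 loops=1 length=6.028

cell (0,0): code 0100 → (0.710,1.000)–(1.000,0.732)
cell (0,1): code 1100 → (0.561,2.000)–(0.710,1.000)
cell (0,2): code 1000 → (1.000,2.471)–(0.561,2.000)
cell (1,0): code 0110 → (1.000,0.732)–(2.000,0.753)
cell (1,2): code 1001 → (2.000,2.449)–(1.000,2.471)
cell (2,0): code 0010 → (2.000,0.753)–(2.261,1.000)
cell (2,1): code 0011 → (2.261,1.000)–(2.409,2.000)
cell (2,2): code 0001 → (2.409,2.000)–(2.000,2.449)
total: 8 segments, chained into 1 closed loop(s), length Σ = 6.028019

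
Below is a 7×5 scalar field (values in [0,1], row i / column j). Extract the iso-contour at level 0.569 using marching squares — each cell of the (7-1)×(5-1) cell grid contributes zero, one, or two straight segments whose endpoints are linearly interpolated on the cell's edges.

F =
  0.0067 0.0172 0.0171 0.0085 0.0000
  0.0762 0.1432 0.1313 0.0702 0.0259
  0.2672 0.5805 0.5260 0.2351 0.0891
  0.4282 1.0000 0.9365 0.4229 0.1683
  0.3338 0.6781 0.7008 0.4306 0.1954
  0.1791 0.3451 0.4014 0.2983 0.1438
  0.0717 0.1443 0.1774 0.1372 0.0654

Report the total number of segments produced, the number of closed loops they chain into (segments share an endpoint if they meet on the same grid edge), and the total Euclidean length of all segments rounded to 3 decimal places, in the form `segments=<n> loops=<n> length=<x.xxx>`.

segments=10 loops=1 length=7.666

cell (1,0): code 0100 → (1.974,1.000)–(2.000,0.963)
cell (1,1): code 1000 → (2.000,1.211)–(1.974,1.000)
cell (2,0): code 0110 → (2.000,0.963)–(3.000,0.246)
cell (2,1): code 1101 → (2.105,2.000)–(2.000,1.211)
cell (2,2): code 1000 → (3.000,2.716)–(2.105,2.000)
cell (3,0): code 0110 → (3.000,0.246)–(4.000,0.683)
cell (3,2): code 1001 → (4.000,2.488)–(3.000,2.716)
cell (4,0): code 0010 → (4.000,0.683)–(4.328,1.000)
cell (4,1): code 0011 → (4.328,1.000)–(4.440,2.000)
cell (4,2): code 0001 → (4.440,2.000)–(4.000,2.488)
total: 10 segments, chained into 1 closed loop(s), length Σ = 7.666337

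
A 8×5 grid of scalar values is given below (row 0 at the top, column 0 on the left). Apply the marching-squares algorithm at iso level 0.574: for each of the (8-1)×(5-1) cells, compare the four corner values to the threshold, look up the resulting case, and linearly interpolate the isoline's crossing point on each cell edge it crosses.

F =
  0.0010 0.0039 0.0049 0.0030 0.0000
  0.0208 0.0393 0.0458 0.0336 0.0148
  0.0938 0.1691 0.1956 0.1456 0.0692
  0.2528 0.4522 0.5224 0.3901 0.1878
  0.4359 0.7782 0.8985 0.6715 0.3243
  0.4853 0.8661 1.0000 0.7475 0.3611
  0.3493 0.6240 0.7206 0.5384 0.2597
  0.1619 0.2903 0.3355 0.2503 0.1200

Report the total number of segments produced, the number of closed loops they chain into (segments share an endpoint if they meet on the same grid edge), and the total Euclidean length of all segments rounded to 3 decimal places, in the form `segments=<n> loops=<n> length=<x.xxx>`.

cell (3,0): code 0100 → (3.374,1.000)–(4.000,0.403)
cell (3,1): code 1100 → (3.137,2.000)–(3.374,1.000)
cell (3,2): code 1100 → (3.654,3.000)–(3.137,2.000)
cell (3,3): code 1000 → (4.000,3.281)–(3.654,3.000)
cell (4,0): code 0110 → (4.000,0.403)–(5.000,0.233)
cell (4,3): code 1001 → (5.000,3.449)–(4.000,3.281)
cell (5,0): code 0110 → (5.000,0.233)–(6.000,0.818)
cell (5,2): code 1011 → (6.000,2.805)–(5.830,3.000)
cell (5,3): code 0001 → (5.830,3.000)–(5.000,3.449)
cell (6,0): code 0010 → (6.000,0.818)–(6.150,1.000)
cell (6,1): code 0011 → (6.150,1.000)–(6.381,2.000)
cell (6,2): code 0001 → (6.381,2.000)–(6.000,2.805)
total: 12 segments, chained into 1 closed loop(s), length Σ = 10.005822

segments=12 loops=1 length=10.006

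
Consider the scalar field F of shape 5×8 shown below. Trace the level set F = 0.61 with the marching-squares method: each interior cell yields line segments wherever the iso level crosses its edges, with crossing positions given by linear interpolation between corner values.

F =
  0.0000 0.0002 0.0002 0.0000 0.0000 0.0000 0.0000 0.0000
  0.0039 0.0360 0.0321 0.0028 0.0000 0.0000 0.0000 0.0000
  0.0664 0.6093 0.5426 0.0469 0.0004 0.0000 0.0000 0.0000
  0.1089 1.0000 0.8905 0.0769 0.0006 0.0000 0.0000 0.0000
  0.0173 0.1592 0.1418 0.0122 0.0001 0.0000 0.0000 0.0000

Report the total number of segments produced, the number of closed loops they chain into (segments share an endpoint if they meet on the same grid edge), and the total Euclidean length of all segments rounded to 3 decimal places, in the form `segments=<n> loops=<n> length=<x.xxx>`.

cell (2,0): code 0100 → (2.002,1.000)–(3.000,0.562)
cell (2,1): code 1100 → (2.194,2.000)–(2.002,1.000)
cell (2,2): code 1000 → (3.000,2.345)–(2.194,2.000)
cell (3,0): code 0010 → (3.000,0.562)–(3.464,1.000)
cell (3,1): code 0011 → (3.464,1.000)–(3.375,2.000)
cell (3,2): code 0001 → (3.375,2.000)–(3.000,2.345)
total: 6 segments, chained into 1 closed loop(s), length Σ = 5.135919

segments=6 loops=1 length=5.136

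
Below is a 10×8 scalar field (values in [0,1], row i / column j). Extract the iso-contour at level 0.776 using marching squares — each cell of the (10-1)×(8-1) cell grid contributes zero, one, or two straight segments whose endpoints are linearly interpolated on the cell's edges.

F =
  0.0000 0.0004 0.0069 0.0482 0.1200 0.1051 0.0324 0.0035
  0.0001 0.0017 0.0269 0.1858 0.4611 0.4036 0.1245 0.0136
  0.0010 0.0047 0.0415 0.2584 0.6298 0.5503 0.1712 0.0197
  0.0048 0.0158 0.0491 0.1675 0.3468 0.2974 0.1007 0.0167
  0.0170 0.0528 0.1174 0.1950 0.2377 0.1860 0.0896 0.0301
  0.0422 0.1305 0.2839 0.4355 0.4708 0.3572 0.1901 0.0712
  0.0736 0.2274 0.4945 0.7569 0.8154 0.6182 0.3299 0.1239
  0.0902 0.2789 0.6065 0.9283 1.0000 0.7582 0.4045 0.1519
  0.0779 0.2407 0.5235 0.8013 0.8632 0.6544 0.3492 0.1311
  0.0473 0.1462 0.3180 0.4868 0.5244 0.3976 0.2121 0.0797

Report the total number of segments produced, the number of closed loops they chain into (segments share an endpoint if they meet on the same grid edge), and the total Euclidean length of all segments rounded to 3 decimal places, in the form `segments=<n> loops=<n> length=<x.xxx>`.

cell (5,3): code 0100 → (5.886,4.000)–(6.000,3.326)
cell (5,4): code 1000 → (6.000,4.200)–(5.886,4.000)
cell (6,2): code 0100 → (6.111,3.000)–(7.000,2.527)
cell (6,3): code 1110 → (6.000,3.326)–(6.111,3.000)
cell (6,4): code 1001 → (7.000,4.926)–(6.000,4.200)
cell (7,2): code 0110 → (7.000,2.527)–(8.000,2.909)
cell (7,4): code 1001 → (8.000,4.418)–(7.000,4.926)
cell (8,2): code 0010 → (8.000,2.909)–(8.080,3.000)
cell (8,3): code 0011 → (8.080,3.000)–(8.257,4.000)
cell (8,4): code 0001 → (8.257,4.000)–(8.000,4.418)
total: 10 segments, chained into 1 closed loop(s), length Σ = 7.321310

segments=10 loops=1 length=7.321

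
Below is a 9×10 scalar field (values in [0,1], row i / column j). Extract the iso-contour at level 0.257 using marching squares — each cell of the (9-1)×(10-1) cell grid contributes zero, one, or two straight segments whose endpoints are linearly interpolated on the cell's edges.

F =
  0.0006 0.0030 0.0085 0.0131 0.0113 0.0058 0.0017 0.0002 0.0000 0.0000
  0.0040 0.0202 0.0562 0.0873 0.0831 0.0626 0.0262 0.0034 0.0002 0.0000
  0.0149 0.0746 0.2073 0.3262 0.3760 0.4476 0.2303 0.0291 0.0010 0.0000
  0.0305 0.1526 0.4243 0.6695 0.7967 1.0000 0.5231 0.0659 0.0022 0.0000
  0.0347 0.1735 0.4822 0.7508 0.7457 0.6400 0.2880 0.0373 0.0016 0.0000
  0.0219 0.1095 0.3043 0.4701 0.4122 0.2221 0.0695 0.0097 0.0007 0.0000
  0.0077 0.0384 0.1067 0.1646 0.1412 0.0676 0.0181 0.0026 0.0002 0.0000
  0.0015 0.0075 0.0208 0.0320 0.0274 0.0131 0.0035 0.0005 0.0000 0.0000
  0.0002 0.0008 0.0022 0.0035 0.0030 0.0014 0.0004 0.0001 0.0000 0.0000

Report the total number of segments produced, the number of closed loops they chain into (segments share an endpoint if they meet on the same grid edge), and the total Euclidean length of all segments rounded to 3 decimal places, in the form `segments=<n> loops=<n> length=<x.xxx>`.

cell (1,2): code 0100 → (1.710,3.000)–(2.000,2.418)
cell (1,3): code 1100 → (1.594,4.000)–(1.710,3.000)
cell (1,4): code 1100 → (1.505,5.000)–(1.594,4.000)
cell (1,5): code 1000 → (2.000,5.877)–(1.505,5.000)
cell (2,1): code 0100 → (2.229,2.000)–(3.000,1.384)
cell (2,2): code 1110 → (2.000,2.418)–(2.229,2.000)
cell (2,5): code 1101 → (2.091,6.000)–(2.000,5.877)
cell (2,6): code 1000 → (3.000,6.582)–(2.091,6.000)
cell (3,1): code 0110 → (3.000,1.384)–(4.000,1.270)
cell (3,6): code 1001 → (4.000,6.124)–(3.000,6.582)
cell (4,1): code 0110 → (4.000,1.270)–(5.000,1.757)
cell (4,4): code 1011 → (5.000,4.816)–(4.916,5.000)
cell (4,5): code 0011 → (4.916,5.000)–(4.142,6.000)
cell (4,6): code 0001 → (4.142,6.000)–(4.000,6.124)
cell (5,1): code 0010 → (5.000,1.757)–(5.239,2.000)
cell (5,2): code 0011 → (5.239,2.000)–(5.698,3.000)
cell (5,3): code 0011 → (5.698,3.000)–(5.573,4.000)
cell (5,4): code 0001 → (5.573,4.000)–(5.000,4.816)
total: 18 segments, chained into 1 closed loop(s), length Σ = 14.682937

segments=18 loops=1 length=14.683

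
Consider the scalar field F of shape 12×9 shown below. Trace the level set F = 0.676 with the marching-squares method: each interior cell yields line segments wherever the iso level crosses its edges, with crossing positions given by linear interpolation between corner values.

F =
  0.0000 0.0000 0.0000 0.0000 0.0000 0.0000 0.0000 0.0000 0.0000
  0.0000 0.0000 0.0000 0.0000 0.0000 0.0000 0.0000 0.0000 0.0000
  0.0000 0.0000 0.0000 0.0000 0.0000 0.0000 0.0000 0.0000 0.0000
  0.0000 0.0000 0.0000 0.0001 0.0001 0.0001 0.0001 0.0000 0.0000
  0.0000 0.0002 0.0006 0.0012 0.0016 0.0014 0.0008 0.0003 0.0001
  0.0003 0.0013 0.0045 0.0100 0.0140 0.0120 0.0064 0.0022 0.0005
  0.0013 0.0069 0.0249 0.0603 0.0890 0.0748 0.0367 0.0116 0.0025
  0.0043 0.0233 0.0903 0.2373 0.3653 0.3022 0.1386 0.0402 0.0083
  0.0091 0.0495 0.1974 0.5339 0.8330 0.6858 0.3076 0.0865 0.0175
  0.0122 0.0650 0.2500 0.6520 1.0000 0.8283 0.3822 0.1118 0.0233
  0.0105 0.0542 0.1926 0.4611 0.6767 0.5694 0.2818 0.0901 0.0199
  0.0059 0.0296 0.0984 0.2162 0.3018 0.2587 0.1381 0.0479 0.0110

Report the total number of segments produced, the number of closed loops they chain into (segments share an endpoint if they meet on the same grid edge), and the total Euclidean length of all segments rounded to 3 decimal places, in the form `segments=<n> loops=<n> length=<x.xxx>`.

cell (7,3): code 0100 → (7.664,4.000)–(8.000,3.475)
cell (7,4): code 1100 → (7.974,5.000)–(7.664,4.000)
cell (7,5): code 1000 → (8.000,5.026)–(7.974,5.000)
cell (8,3): code 0110 → (8.000,3.475)–(9.000,3.069)
cell (8,5): code 1001 → (9.000,5.341)–(8.000,5.026)
cell (9,3): code 0110 → (9.000,3.069)–(10.000,3.997)
cell (9,4): code 1011 → (10.000,4.007)–(9.588,5.000)
cell (9,5): code 0001 → (9.588,5.000)–(9.000,5.341)
cell (10,3): code 0010 → (10.000,3.997)–(10.002,4.000)
cell (10,4): code 0001 → (10.002,4.000)–(10.000,4.007)
total: 10 segments, chained into 1 closed loop(s), length Σ = 6.964563

segments=10 loops=1 length=6.965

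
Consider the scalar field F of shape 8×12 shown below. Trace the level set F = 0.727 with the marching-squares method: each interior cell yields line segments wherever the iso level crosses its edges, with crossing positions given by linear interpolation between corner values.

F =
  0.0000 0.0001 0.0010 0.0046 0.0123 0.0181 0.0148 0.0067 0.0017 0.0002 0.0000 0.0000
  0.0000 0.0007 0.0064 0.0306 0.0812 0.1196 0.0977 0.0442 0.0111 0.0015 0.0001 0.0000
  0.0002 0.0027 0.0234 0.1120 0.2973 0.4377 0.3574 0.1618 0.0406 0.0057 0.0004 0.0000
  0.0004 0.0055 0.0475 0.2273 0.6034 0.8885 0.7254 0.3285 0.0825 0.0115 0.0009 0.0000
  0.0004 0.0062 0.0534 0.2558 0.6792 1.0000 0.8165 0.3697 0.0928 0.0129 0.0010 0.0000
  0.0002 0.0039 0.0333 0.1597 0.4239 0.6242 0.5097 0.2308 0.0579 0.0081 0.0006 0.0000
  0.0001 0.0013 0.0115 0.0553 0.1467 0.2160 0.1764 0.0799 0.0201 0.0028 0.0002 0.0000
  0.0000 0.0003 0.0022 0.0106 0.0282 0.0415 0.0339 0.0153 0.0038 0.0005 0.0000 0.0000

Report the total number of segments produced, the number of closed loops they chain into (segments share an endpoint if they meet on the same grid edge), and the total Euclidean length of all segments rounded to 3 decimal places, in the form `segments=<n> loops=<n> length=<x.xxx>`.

cell (2,4): code 0100 → (2.642,5.000)–(3.000,4.434)
cell (2,5): code 1000 → (3.000,5.990)–(2.642,5.000)
cell (3,4): code 0110 → (3.000,4.434)–(4.000,4.149)
cell (3,5): code 1101 → (3.018,6.000)–(3.000,5.990)
cell (3,6): code 1000 → (4.000,6.200)–(3.018,6.000)
cell (4,4): code 0010 → (4.000,4.149)–(4.726,5.000)
cell (4,5): code 0011 → (4.726,5.000)–(4.292,6.000)
cell (4,6): code 0001 → (4.292,6.000)–(4.000,6.200)
total: 8 segments, chained into 1 closed loop(s), length Σ = 6.348887

segments=8 loops=1 length=6.349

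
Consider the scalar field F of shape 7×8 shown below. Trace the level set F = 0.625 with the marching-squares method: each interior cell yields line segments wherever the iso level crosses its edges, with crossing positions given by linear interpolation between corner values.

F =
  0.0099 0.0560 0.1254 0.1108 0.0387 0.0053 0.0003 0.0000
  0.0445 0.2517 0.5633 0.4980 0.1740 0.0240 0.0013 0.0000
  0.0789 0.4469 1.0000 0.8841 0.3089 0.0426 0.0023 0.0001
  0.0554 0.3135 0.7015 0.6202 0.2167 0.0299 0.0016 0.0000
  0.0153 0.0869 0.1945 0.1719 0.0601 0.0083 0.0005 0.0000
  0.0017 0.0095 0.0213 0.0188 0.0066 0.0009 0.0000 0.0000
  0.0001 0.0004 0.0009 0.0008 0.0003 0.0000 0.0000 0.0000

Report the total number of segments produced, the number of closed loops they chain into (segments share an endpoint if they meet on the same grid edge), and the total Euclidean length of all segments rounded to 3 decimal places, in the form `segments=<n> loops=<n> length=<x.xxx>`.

cell (1,1): code 0100 → (1.141,2.000)–(2.000,1.322)
cell (1,2): code 1100 → (1.329,3.000)–(1.141,2.000)
cell (1,3): code 1000 → (2.000,3.450)–(1.329,3.000)
cell (2,1): code 0110 → (2.000,1.322)–(3.000,1.803)
cell (2,2): code 1011 → (3.000,2.941)–(2.982,3.000)
cell (2,3): code 0001 → (2.982,3.000)–(2.000,3.450)
cell (3,1): code 0010 → (3.000,1.803)–(3.151,2.000)
cell (3,2): code 0001 → (3.151,2.000)–(3.000,2.941)
total: 8 segments, chained into 1 closed loop(s), length Σ = 6.372635

segments=8 loops=1 length=6.373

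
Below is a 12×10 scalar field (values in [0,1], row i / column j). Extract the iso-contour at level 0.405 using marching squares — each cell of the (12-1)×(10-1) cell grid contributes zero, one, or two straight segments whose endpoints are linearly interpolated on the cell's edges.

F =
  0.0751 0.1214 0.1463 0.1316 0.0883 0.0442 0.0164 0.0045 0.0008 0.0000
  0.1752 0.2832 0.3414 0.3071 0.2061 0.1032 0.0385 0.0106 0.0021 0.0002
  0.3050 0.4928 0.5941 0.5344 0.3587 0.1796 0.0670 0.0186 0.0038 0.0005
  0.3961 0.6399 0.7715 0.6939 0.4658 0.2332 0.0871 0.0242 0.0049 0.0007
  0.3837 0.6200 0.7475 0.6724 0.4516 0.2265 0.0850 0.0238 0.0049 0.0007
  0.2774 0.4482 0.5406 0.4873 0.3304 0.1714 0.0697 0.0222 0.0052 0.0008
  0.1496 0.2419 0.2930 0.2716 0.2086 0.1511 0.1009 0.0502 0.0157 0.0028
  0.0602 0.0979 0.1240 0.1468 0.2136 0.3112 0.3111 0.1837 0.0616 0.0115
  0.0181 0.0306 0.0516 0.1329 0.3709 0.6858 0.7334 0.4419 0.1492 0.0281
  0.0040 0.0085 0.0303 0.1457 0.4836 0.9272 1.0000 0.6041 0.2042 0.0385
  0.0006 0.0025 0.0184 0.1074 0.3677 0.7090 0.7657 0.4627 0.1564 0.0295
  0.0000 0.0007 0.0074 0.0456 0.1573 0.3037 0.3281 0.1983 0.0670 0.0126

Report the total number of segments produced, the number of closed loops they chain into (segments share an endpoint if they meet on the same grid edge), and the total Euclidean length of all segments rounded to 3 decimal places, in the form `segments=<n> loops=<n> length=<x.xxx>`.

segments=30 loops=2 length=24.727

cell (1,0): code 0100 → (1.581,1.000)–(2.000,0.532)
cell (1,1): code 1100 → (1.252,2.000)–(1.581,1.000)
cell (1,2): code 1100 → (1.431,3.000)–(1.252,2.000)
cell (1,3): code 1000 → (2.000,3.736)–(1.431,3.000)
cell (2,0): code 0110 → (2.000,0.532)–(3.000,0.037)
cell (2,3): code 1101 → (2.432,4.000)–(2.000,3.736)
cell (2,4): code 1000 → (3.000,4.261)–(2.432,4.000)
cell (3,0): code 0110 → (3.000,0.037)–(4.000,0.090)
cell (3,4): code 1001 → (4.000,4.207)–(3.000,4.261)
cell (4,0): code 0110 → (4.000,0.090)–(5.000,0.747)
cell (4,3): code 1011 → (5.000,3.525)–(4.384,4.000)
cell (4,4): code 0001 → (4.384,4.000)–(4.000,4.207)
cell (5,0): code 0010 → (5.000,0.747)–(5.209,1.000)
cell (5,1): code 0011 → (5.209,1.000)–(5.548,2.000)
cell (5,2): code 0011 → (5.548,2.000)–(5.382,3.000)
cell (5,3): code 0001 → (5.382,3.000)–(5.000,3.525)
cell (7,4): code 0100 → (7.250,5.000)–(8.000,4.108)
cell (7,5): code 1100 → (7.222,6.000)–(7.250,5.000)
cell (7,6): code 1100 → (7.857,7.000)–(7.222,6.000)
cell (7,7): code 1000 → (8.000,7.126)–(7.857,7.000)
cell (8,3): code 0100 → (8.303,4.000)–(9.000,3.767)
cell (8,4): code 1110 → (8.000,4.108)–(8.303,4.000)
cell (8,7): code 1001 → (9.000,7.498)–(8.000,7.126)
cell (9,3): code 0010 → (9.000,3.767)–(9.678,4.000)
cell (9,4): code 0111 → (9.678,4.000)–(10.000,4.109)
cell (9,7): code 1001 → (10.000,7.188)–(9.000,7.498)
cell (10,4): code 0010 → (10.000,4.109)–(10.750,5.000)
cell (10,5): code 0011 → (10.750,5.000)–(10.824,6.000)
cell (10,6): code 0011 → (10.824,6.000)–(10.218,7.000)
cell (10,7): code 0001 → (10.218,7.000)–(10.000,7.188)
total: 30 segments, chained into 2 closed loop(s), length Σ = 24.727262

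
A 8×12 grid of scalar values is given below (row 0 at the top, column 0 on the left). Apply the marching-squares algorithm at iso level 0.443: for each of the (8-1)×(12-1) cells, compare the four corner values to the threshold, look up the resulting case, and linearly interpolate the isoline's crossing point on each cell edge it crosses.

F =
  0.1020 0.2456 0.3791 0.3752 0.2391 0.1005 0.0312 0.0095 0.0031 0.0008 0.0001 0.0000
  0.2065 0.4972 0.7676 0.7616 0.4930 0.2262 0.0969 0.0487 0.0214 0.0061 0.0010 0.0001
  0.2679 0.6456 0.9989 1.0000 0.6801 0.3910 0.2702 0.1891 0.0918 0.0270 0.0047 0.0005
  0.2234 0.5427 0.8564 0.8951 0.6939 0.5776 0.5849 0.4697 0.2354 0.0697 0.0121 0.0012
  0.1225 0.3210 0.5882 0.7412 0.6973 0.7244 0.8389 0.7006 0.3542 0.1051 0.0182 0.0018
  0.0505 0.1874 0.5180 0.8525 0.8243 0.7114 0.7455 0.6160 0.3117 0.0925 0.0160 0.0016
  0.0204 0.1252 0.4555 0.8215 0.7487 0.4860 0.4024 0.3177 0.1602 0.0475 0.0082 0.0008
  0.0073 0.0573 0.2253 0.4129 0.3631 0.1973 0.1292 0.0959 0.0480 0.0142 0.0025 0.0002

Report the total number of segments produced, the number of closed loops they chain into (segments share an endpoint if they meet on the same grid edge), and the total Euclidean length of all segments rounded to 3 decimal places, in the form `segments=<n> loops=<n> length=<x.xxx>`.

cell (0,0): code 0100 → (0.785,1.000)–(1.000,0.814)
cell (0,1): code 1100 → (0.164,2.000)–(0.785,1.000)
cell (0,2): code 1100 → (0.175,3.000)–(0.164,2.000)
cell (0,3): code 1100 → (0.803,4.000)–(0.175,3.000)
cell (0,4): code 1000 → (1.000,4.187)–(0.803,4.000)
cell (1,0): code 0110 → (1.000,0.814)–(2.000,0.464)
cell (1,4): code 1001 → (2.000,4.820)–(1.000,4.187)
cell (2,0): code 0110 → (2.000,0.464)–(3.000,0.688)
cell (2,4): code 1101 → (2.279,5.000)–(2.000,4.820)
cell (2,5): code 1100 → (2.549,6.000)–(2.279,5.000)
cell (2,6): code 1100 → (2.905,7.000)–(2.549,6.000)
cell (2,7): code 1000 → (3.000,7.114)–(2.905,7.000)
cell (3,0): code 0010 → (3.000,0.688)–(3.450,1.000)
cell (3,1): code 0111 → (3.450,1.000)–(4.000,1.457)
cell (3,7): code 1001 → (4.000,7.744)–(3.000,7.114)
cell (4,1): code 0110 → (4.000,1.457)–(5.000,1.773)
cell (4,7): code 1001 → (5.000,7.569)–(4.000,7.744)
cell (5,1): code 0110 → (5.000,1.773)–(6.000,1.962)
cell (5,5): code 1011 → (6.000,5.514)–(5.882,6.000)
cell (5,6): code 0011 → (5.882,6.000)–(5.580,7.000)
cell (5,7): code 0001 → (5.580,7.000)–(5.000,7.569)
cell (6,1): code 0010 → (6.000,1.962)–(6.054,2.000)
cell (6,2): code 0011 → (6.054,2.000)–(6.926,3.000)
cell (6,3): code 0011 → (6.926,3.000)–(6.793,4.000)
cell (6,4): code 0011 → (6.793,4.000)–(6.149,5.000)
cell (6,5): code 0001 → (6.149,5.000)–(6.000,5.514)
total: 26 segments, chained into 1 closed loop(s), length Σ = 21.768517

segments=26 loops=1 length=21.769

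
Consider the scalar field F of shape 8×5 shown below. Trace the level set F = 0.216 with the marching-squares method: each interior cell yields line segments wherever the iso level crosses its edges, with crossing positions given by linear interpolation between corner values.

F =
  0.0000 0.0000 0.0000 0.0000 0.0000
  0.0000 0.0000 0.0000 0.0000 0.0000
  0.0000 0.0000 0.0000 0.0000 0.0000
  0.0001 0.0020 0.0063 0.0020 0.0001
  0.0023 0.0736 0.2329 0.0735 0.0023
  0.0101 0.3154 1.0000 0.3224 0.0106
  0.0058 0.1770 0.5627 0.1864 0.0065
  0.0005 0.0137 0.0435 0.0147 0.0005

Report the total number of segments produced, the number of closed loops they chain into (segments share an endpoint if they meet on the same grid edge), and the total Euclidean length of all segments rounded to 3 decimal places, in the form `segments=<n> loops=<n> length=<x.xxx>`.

segments=12 loops=1 length=7.893

cell (3,1): code 0100 → (3.925,2.000)–(4.000,1.894)
cell (3,2): code 1000 → (4.000,2.106)–(3.925,2.000)
cell (4,0): code 0100 → (4.589,1.000)–(5.000,0.674)
cell (4,1): code 1110 → (4.000,1.894)–(4.589,1.000)
cell (4,2): code 1101 → (4.573,3.000)–(4.000,2.106)
cell (4,3): code 1000 → (5.000,3.341)–(4.573,3.000)
cell (5,0): code 0010 → (5.000,0.674)–(5.718,1.000)
cell (5,1): code 0111 → (5.718,1.000)–(6.000,1.101)
cell (5,2): code 1011 → (6.000,2.921)–(5.782,3.000)
cell (5,3): code 0001 → (5.782,3.000)–(5.000,3.341)
cell (6,1): code 0010 → (6.000,1.101)–(6.668,2.000)
cell (6,2): code 0001 → (6.668,2.000)–(6.000,2.921)
total: 12 segments, chained into 1 closed loop(s), length Σ = 7.893301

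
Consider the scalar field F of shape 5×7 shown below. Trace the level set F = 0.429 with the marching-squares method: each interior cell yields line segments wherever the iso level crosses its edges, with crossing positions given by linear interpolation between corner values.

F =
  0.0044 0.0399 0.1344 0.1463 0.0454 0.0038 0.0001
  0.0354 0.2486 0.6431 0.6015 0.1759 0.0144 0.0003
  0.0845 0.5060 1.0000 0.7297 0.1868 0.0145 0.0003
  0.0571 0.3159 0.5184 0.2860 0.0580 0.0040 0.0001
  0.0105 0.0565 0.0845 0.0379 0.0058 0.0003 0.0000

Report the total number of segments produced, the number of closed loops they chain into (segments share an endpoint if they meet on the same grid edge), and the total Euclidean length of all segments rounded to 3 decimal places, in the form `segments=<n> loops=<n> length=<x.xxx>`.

segments=12 loops=1 length=8.195

cell (0,1): code 0100 → (0.579,2.000)–(1.000,1.457)
cell (0,2): code 1100 → (0.621,3.000)–(0.579,2.000)
cell (0,3): code 1000 → (1.000,3.405)–(0.621,3.000)
cell (1,0): code 0100 → (1.701,1.000)–(2.000,0.817)
cell (1,1): code 1110 → (1.000,1.457)–(1.701,1.000)
cell (1,3): code 1001 → (2.000,3.554)–(1.000,3.405)
cell (2,0): code 0010 → (2.000,0.817)–(2.405,1.000)
cell (2,1): code 0111 → (2.405,1.000)–(3.000,1.559)
cell (2,2): code 1011 → (3.000,2.385)–(2.678,3.000)
cell (2,3): code 0001 → (2.678,3.000)–(2.000,3.554)
cell (3,1): code 0010 → (3.000,1.559)–(3.206,2.000)
cell (3,2): code 0001 → (3.206,2.000)–(3.000,2.385)
total: 12 segments, chained into 1 closed loop(s), length Σ = 8.194689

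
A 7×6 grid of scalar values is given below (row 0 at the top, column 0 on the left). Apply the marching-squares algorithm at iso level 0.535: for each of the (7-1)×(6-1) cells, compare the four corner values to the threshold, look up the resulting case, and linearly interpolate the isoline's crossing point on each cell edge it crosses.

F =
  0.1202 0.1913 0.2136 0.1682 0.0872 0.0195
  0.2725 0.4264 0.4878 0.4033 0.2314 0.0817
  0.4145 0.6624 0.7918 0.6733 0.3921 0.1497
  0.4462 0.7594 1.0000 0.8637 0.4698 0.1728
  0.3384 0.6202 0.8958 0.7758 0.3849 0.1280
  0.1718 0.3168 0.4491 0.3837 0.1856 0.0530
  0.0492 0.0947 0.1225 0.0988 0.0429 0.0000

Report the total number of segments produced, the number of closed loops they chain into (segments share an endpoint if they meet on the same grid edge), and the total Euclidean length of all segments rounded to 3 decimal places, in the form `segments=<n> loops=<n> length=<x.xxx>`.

segments=12 loops=1 length=11.169

cell (1,0): code 0100 → (1.460,1.000)–(2.000,0.486)
cell (1,1): code 1100 → (1.155,2.000)–(1.460,1.000)
cell (1,2): code 1100 → (1.488,3.000)–(1.155,2.000)
cell (1,3): code 1000 → (2.000,3.492)–(1.488,3.000)
cell (2,0): code 0110 → (2.000,0.486)–(3.000,0.284)
cell (2,3): code 1001 → (3.000,3.834)–(2.000,3.492)
cell (3,0): code 0110 → (3.000,0.284)–(4.000,0.698)
cell (3,3): code 1001 → (4.000,3.616)–(3.000,3.834)
cell (4,0): code 0010 → (4.000,0.698)–(4.281,1.000)
cell (4,1): code 0011 → (4.281,1.000)–(4.808,2.000)
cell (4,2): code 0011 → (4.808,2.000)–(4.614,3.000)
cell (4,3): code 0001 → (4.614,3.000)–(4.000,3.616)
total: 12 segments, chained into 1 closed loop(s), length Σ = 11.169422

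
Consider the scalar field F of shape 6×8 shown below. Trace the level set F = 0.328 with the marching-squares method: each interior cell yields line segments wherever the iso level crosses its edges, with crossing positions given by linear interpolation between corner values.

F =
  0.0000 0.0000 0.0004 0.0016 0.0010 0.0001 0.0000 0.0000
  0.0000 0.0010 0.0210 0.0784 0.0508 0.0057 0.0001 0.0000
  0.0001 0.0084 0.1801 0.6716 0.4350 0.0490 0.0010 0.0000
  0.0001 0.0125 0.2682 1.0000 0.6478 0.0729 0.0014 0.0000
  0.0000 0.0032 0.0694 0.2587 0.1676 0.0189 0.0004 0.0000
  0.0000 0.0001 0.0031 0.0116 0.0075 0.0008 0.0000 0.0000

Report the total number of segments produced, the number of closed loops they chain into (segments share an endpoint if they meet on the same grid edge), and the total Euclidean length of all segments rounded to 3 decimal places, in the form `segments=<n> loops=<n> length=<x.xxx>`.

cell (1,2): code 0100 → (1.421,3.000)–(2.000,2.301)
cell (1,3): code 1100 → (1.721,4.000)–(1.421,3.000)
cell (1,4): code 1000 → (2.000,4.277)–(1.721,4.000)
cell (2,2): code 0110 → (2.000,2.301)–(3.000,2.082)
cell (2,4): code 1001 → (3.000,4.556)–(2.000,4.277)
cell (3,2): code 0010 → (3.000,2.082)–(3.907,3.000)
cell (3,3): code 0011 → (3.907,3.000)–(3.666,4.000)
cell (3,4): code 0001 → (3.666,4.000)–(3.000,4.556)
total: 8 segments, chained into 1 closed loop(s), length Σ = 7.593614

segments=8 loops=1 length=7.594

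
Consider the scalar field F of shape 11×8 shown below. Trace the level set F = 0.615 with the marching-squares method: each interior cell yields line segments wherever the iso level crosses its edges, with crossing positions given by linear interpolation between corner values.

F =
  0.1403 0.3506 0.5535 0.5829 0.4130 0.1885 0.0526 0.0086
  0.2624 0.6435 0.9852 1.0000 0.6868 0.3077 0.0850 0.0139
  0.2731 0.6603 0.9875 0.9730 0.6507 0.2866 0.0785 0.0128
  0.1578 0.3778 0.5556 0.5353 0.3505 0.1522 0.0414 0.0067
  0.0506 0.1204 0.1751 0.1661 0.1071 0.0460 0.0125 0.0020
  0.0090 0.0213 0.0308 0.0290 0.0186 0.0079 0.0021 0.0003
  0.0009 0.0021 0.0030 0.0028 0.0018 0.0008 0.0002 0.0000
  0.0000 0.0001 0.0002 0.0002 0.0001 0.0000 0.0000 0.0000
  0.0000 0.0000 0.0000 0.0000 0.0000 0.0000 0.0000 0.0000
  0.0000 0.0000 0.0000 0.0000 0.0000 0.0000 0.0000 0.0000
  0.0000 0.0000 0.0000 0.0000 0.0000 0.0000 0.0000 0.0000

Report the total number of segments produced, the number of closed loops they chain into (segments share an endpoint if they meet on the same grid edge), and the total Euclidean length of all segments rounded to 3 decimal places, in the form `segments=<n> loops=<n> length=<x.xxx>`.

cell (0,0): code 0100 → (0.903,1.000)–(1.000,0.925)
cell (0,1): code 1100 → (0.142,2.000)–(0.903,1.000)
cell (0,2): code 1100 → (0.077,3.000)–(0.142,2.000)
cell (0,3): code 1100 → (0.738,4.000)–(0.077,3.000)
cell (0,4): code 1000 → (1.000,4.189)–(0.738,4.000)
cell (1,0): code 0110 → (1.000,0.925)–(2.000,0.883)
cell (1,4): code 1001 → (2.000,4.098)–(1.000,4.189)
cell (2,0): code 0010 → (2.000,0.883)–(2.160,1.000)
cell (2,1): code 0011 → (2.160,1.000)–(2.862,2.000)
cell (2,2): code 0011 → (2.862,2.000)–(2.818,3.000)
cell (2,3): code 0011 → (2.818,3.000)–(2.119,4.000)
cell (2,4): code 0001 → (2.119,4.000)–(2.000,4.098)
total: 12 segments, chained into 1 closed loop(s), length Σ = 9.703738

segments=12 loops=1 length=9.704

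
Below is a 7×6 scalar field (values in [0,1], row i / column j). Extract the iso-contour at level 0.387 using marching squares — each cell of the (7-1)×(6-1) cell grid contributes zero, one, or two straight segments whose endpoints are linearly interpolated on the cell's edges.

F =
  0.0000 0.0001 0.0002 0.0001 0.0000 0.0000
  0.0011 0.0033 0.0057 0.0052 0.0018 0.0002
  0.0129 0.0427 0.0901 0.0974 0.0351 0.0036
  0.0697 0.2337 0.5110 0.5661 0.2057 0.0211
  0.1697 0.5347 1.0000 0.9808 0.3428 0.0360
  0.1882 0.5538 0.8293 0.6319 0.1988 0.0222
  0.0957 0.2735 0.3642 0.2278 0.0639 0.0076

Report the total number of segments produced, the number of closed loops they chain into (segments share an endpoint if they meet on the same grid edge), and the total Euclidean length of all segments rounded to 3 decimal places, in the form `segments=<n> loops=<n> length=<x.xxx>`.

segments=12 loops=1 length=10.408

cell (2,1): code 0100 → (2.705,2.000)–(3.000,1.553)
cell (2,2): code 1100 → (2.618,3.000)–(2.705,2.000)
cell (2,3): code 1000 → (3.000,3.497)–(2.618,3.000)
cell (3,0): code 0100 → (3.509,1.000)–(4.000,0.595)
cell (3,1): code 1110 → (3.000,1.553)–(3.509,1.000)
cell (3,3): code 1001 → (4.000,3.931)–(3.000,3.497)
cell (4,0): code 0110 → (4.000,0.595)–(5.000,0.544)
cell (4,3): code 1001 → (5.000,3.565)–(4.000,3.931)
cell (5,0): code 0010 → (5.000,0.544)–(5.595,1.000)
cell (5,1): code 0011 → (5.595,1.000)–(5.951,2.000)
cell (5,2): code 0011 → (5.951,2.000)–(5.606,3.000)
cell (5,3): code 0001 → (5.606,3.000)–(5.000,3.565)
total: 12 segments, chained into 1 closed loop(s), length Σ = 10.407849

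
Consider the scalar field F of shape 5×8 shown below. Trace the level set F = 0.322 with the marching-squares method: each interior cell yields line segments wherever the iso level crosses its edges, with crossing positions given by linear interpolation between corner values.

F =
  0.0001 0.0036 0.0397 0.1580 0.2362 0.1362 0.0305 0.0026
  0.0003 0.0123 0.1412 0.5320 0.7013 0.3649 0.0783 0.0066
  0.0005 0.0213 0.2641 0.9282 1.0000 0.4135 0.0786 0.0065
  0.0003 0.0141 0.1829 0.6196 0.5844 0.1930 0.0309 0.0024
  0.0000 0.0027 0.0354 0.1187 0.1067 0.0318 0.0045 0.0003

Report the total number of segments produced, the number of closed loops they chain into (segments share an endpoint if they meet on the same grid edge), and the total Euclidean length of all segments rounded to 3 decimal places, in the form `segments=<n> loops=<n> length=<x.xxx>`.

cell (0,2): code 0100 → (0.439,3.000)–(1.000,2.463)
cell (0,3): code 1100 → (0.184,4.000)–(0.439,3.000)
cell (0,4): code 1100 → (0.812,5.000)–(0.184,4.000)
cell (0,5): code 1000 → (1.000,5.150)–(0.812,5.000)
cell (1,2): code 0110 → (1.000,2.463)–(2.000,2.087)
cell (1,5): code 1001 → (2.000,5.273)–(1.000,5.150)
cell (2,2): code 0110 → (2.000,2.087)–(3.000,2.319)
cell (2,4): code 1011 → (3.000,4.670)–(2.415,5.000)
cell (2,5): code 0001 → (2.415,5.000)–(2.000,5.273)
cell (3,2): code 0010 → (3.000,2.319)–(3.594,3.000)
cell (3,3): code 0011 → (3.594,3.000)–(3.549,4.000)
cell (3,4): code 0001 → (3.549,4.000)–(3.000,4.670)
total: 12 segments, chained into 1 closed loop(s), length Σ = 10.272055

segments=12 loops=1 length=10.272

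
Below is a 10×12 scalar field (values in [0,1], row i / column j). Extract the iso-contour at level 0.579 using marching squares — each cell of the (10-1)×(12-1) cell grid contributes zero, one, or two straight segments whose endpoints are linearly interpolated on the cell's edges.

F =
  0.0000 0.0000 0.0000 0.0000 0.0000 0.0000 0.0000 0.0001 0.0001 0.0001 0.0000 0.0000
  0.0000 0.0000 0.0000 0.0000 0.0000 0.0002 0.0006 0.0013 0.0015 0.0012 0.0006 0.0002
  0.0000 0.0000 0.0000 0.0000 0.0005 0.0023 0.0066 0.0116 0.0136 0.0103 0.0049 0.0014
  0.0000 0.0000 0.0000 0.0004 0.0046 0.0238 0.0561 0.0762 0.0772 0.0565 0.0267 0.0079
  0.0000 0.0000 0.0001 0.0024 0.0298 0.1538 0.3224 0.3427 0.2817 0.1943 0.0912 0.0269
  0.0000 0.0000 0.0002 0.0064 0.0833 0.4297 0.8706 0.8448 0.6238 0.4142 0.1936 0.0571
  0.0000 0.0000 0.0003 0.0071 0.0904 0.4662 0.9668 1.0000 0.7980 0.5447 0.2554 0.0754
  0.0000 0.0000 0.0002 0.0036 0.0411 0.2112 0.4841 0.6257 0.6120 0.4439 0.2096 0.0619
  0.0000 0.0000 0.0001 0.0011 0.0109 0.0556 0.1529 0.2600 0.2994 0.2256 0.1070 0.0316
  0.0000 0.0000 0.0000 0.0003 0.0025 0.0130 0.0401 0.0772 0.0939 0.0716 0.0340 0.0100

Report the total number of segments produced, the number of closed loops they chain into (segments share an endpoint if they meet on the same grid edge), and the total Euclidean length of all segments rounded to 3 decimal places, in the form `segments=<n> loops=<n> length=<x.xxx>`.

cell (4,5): code 0100 → (4.468,6.000)–(5.000,5.339)
cell (4,6): code 1100 → (4.471,7.000)–(4.468,6.000)
cell (4,7): code 1100 → (4.869,8.000)–(4.471,7.000)
cell (4,8): code 1000 → (5.000,8.214)–(4.869,8.000)
cell (5,5): code 0110 → (5.000,5.339)–(6.000,5.225)
cell (5,8): code 1001 → (6.000,8.865)–(5.000,8.214)
cell (6,5): code 0010 → (6.000,5.225)–(6.803,6.000)
cell (6,6): code 0111 → (6.803,6.000)–(7.000,6.670)
cell (6,8): code 1001 → (7.000,8.196)–(6.000,8.865)
cell (7,6): code 0010 → (7.000,6.670)–(7.128,7.000)
cell (7,7): code 0011 → (7.128,7.000)–(7.106,8.000)
cell (7,8): code 0001 → (7.106,8.000)–(7.000,8.196)
total: 12 segments, chained into 1 closed loop(s), length Σ = 9.969436

segments=12 loops=1 length=9.969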